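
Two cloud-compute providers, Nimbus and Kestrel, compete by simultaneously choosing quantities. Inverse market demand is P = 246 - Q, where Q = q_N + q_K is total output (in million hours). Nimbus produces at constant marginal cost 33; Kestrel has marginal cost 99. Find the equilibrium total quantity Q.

120

Nimbus's profit: π_N = (246 - Q)q_N - (33q_N). Setting ∂π_N/∂q_N = 0: 213 - 2q_N - (q_K) = 0.
Kestrel's profit: π_K = (246 - Q)q_K - (99q_K). Setting ∂π_K/∂q_K = 0: 147 - 2q_K - (q_N) = 0.
So q_N = (213 - q_K)/2 and q_K = (147 - q_N)/2.
Substituting one into the other gives q_N = 93 and q_K = 27.
Total output Q = 93 + 27 = 120.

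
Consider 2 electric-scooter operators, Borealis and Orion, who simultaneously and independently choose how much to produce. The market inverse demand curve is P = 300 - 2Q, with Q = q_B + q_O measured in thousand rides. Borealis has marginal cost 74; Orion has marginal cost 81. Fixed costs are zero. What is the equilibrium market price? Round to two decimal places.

Borealis's profit: π_B = (300 - 2Q)q_B - (74q_B). Setting ∂π_B/∂q_B = 0: 226 - 4q_B - 2(q_O) = 0.
Orion's first-order condition: 219 - 4q_O - 2(q_B) = 0.
Rearranging gives the reaction functions q_B = (226 - 2q_O)/4 and q_O = (219 - 2q_B)/4.
Substituting one into the other gives q_B = 233/6 and q_O = 106/3.
Total output Q = 445/6, so price P = 300 - 2·(445/6) = 455/3.

151.67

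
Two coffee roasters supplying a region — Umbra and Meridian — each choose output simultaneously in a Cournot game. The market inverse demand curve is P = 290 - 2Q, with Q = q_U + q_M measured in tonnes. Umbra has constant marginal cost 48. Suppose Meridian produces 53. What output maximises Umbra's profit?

34

With the rival's output fixed at 53, Umbra's profit is π_U = (290 - 2·53 - 2q_U)q_U - (48q_U) = (184 - 2q_U)q_U - (48q_U).
∂π_U/∂q_U = 136 - 4q_U = 0, so q_U = 34.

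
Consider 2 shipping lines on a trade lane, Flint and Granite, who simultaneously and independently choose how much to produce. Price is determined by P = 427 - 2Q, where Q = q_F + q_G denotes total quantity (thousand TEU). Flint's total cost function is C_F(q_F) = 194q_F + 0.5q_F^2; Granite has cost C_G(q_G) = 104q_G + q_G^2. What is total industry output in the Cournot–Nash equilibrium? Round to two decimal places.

Flint's profit: π_F = (427 - 2Q)q_F - (194q_F + (1/2)q_F²). Setting ∂π_F/∂q_F = 0: 233 - 5q_F - 2(q_G) = 0.
Granite's first-order condition: 323 - 6q_G - 2(q_F) = 0.
Rearranging gives the reaction functions q_F = (233 - 2q_G)/5 and q_G = (323 - 2q_F)/6.
Substituting one into the other gives q_F = 376/13 and q_G = 1149/26.
Total output Q = 376/13 + 1149/26 = 1901/26.

73.12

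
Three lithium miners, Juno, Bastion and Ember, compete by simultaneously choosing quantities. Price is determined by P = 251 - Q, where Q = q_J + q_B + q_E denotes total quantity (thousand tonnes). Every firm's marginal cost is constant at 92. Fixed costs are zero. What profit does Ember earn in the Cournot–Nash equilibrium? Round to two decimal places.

1580.06

A representative firm's profit is π_i = q_i(251 - Q) - 92q_i.
Setting ∂π_i/∂q_i = 0 with rivals' quantities fixed: 159 - 2q_i - Σ_{j≠i} q_j = 0.
With identical firms every q_j equals q_i, so Σ_{j≠i} q_j = 2q_i and 159 = 4q_i, giving q_i = 159/4.
Price P = 251 - 477/4 = 527/4.
Ember's profit: (527/4 - 92)·(159/4) = 1580.0625.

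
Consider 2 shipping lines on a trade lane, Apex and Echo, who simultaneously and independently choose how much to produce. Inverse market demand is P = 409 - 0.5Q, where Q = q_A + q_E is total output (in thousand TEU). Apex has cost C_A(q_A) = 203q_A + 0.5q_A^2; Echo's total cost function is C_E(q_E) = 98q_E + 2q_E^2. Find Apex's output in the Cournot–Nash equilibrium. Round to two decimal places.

89.69

Apex's profit: π_A = (409 - 0.5Q)q_A - (203q_A + (1/2)q_A²). Setting ∂π_A/∂q_A = 0: 206 - 2q_A - (1/2)(q_E) = 0.
Echo's profit: π_E = (409 - 0.5Q)q_E - (98q_E + 2q_E²). Setting ∂π_E/∂q_E = 0: 311 - 5q_E - (1/2)(q_A) = 0.
So q_A = (206 - (1/2)q_E)/2 and q_E = (311 - (1/2)q_A)/5.
Substituting one into the other gives q_A = 1166/13 and q_E = 692/13.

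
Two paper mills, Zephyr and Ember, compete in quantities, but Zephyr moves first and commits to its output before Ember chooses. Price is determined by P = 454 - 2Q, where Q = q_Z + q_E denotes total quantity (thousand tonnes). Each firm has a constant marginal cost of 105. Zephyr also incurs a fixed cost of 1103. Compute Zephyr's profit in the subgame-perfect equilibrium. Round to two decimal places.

6509.56

Solve by backward induction. Given q_Z, the follower Ember maximises π_E = (454 - 2q_Z - 2q_E)q_E - 105q_E.
Follower FOC: 349 - 2q_Z - 4q_E = 0, so q_E(q_Z) = (349 - 2q_Z)/4.
The leader anticipates this reaction. Substituting into P = 454 - 2Q gives P = 559/2 - q_Z, so π_Z = (559/2 - q_Z)q_Z - 105q_Z.
Leader FOC: 349/2 - 2q_Z = 0, so q_Z = 349/4.
Then q_E = (349 - 2·(349/4))/4 = 349/8.
Price P = 454 - 2·(1047/8) = 769/4.
Zephyr's profit: (769/4 - 105)·(349/4) - 1103 = 6509.5625.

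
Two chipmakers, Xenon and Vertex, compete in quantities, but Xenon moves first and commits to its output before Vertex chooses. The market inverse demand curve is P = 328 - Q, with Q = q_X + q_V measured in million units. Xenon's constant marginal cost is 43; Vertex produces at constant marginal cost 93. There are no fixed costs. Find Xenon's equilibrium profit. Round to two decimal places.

Solve by backward induction. Given q_X, the follower Vertex maximises π_V = (328 - q_X - q_V)q_V - 93q_V.
Setting the follower's marginal profit to zero, 235 - q_X - 2q_V = 0, i.e. q_V = (235 - q_X)/2.
Xenon substitutes q_V(q_X) into its own profit: π_X = q_X(328 - q_X - (235 - q_X)/2) - 43q_X = (421/2 - (1/2)q_X)q_X - 43q_X.
Leader FOC: 335/2 - q_X = 0, so q_X = 335/2.
Then q_V = (235 - 335/2)/2 = 135/4.
Price P = 328 - 805/4 = 507/4.
Xenon's profit: (507/4 - 43)·(335/2) = 14028.1250.

14028.13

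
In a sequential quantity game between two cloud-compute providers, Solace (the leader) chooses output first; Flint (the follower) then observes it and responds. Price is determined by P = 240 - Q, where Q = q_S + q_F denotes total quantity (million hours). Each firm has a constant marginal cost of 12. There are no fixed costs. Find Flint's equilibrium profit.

3249

Solve by backward induction. Given q_S, the follower Flint maximises π_F = (240 - q_S - q_F)q_F - 12q_F.
Follower FOC: 228 - q_S - 2q_F = 0, so q_F(q_S) = (228 - q_S)/2.
The leader anticipates this reaction. Substituting into P = 240 - Q gives P = 126 - (1/2)q_S, so π_S = (126 - (1/2)q_S)q_S - 12q_S.
Maximising: ∂π_S/∂q_S = 114 - q_S = 0, giving q_S = 114.
Then q_F = (228 - 114)/2 = 57.
Price P = 240 - 171 = 69.
Flint's profit: (69 - 12)·57 = 3249.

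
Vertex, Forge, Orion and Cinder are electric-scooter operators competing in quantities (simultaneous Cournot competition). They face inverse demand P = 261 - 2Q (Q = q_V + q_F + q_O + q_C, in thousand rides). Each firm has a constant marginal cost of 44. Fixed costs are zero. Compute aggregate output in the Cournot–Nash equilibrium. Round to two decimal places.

86.80

A representative firm's profit is π_i = q_i(261 - 2Q) - 44q_i.
First-order condition (treating rivals' output as given): 217 - 4q_i - 2·Σ_{j≠i} q_j = 0.
By symmetry each firm produces the same amount; substituting Σ_{j≠i} q_j = 3q_i yields q_i = 217/10.
Total output Q = 217/10 + 217/10 + 217/10 + 217/10 = 434/5.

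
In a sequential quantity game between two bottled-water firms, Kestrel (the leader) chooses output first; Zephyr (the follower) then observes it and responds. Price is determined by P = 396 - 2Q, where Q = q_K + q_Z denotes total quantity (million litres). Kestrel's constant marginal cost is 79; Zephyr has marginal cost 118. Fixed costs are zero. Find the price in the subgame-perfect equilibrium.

The follower Zephyr best-responds to any q_K: π_Z = (396 - 2Q)q_Z - 118q_Z.
∂π_Z/∂q_Z = 278 - 2q_K - 4q_Z = 0 gives the reaction function q_Z = (278 - 2q_K)/4.
The leader anticipates this reaction. Substituting into P = 396 - 2Q gives P = 257 - q_K, so π_K = (257 - q_K)q_K - 79q_K.
Leader FOC: 178 - 2q_K = 0, so q_K = 89.
Then q_Z = (278 - 2·89)/4 = 25.
Total output Q = 114, so price P = 396 - 2·114 = 168.

168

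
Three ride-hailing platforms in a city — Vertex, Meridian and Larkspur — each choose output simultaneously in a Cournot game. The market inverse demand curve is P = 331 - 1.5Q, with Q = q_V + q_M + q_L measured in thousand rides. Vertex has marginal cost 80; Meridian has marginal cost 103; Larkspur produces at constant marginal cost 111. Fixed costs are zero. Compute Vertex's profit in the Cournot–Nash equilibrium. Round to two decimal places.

3876.04

Vertex's profit: π_V = (331 - 1.5Q)q_V - (80q_V). Setting ∂π_V/∂q_V = 0: 251 - 3q_V - (3/2)(q_M + q_L) = 0.
Meridian's profit: π_M = (331 - 1.5Q)q_M - (103q_M). Setting ∂π_M/∂q_M = 0: 228 - 3q_M - (3/2)(q_V + q_L) = 0.
Larkspur's profit: π_L = (331 - 1.5Q)q_L - (111q_L). Setting ∂π_L/∂q_L = 0: 220 - 3q_L - (3/2)(q_V + q_M) = 0.
Adding the 3 conditions: 699 − 3Q − 3Q = 0, i.e. Q = 233/2.
Back-substituting: q_V = (251 − 699/4)/(3/2) = 305/6, q_M = (228 − 699/4)/(3/2) = 71/2, q_L = (220 − 699/4)/(3/2) = 181/6.
Price P = 331 - (3/2)·(233/2) = 625/4.
Vertex's profit: (625/4 - 80)·(305/6) = 3876.0417.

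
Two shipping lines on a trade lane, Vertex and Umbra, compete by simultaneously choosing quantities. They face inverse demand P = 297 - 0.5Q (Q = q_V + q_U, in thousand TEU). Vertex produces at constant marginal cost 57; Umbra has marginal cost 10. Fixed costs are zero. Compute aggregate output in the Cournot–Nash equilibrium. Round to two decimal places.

Vertex's profit: π_V = (297 - 0.5Q)q_V - (57q_V). Setting ∂π_V/∂q_V = 0: 240 - q_V - (1/2)(q_U) = 0.
Umbra's profit: π_U = (297 - 0.5Q)q_U - (10q_U). Setting ∂π_U/∂q_U = 0: 287 - q_U - (1/2)(q_V) = 0.
Best responses: q_V = (240 - (1/2)q_U), q_U = (287 - (1/2)q_V).
Solving the pair: q_V = 386/3, q_U = 668/3.
Total output Q = 386/3 + 668/3 = 1054/3.

351.33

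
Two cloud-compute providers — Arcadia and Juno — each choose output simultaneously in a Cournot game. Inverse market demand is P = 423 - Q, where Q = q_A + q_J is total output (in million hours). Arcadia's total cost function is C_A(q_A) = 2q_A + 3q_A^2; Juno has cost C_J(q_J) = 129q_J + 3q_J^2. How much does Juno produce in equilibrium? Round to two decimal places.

Arcadia's profit: π_A = (423 - Q)q_A - (2q_A + 3q_A²). Setting ∂π_A/∂q_A = 0: 421 - 8q_A - (q_J) = 0.
Juno's profit: π_J = (423 - Q)q_J - (129q_J + 3q_J²). Setting ∂π_J/∂q_J = 0: 294 - 8q_J - (q_A) = 0.
Best responses: q_A = (421 - q_J)/8, q_J = (294 - q_A)/8.
Substituting one into the other gives q_A = 48.7937 and q_J = 1931/63.

30.65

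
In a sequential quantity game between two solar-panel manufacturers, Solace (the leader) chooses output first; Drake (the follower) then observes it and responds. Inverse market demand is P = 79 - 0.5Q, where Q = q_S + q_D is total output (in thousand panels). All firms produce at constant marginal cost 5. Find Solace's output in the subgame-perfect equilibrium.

The follower Drake best-responds to any q_S: π_D = (79 - 0.5Q)q_D - 5q_D.
Follower FOC: 74 - (1/2)q_S - q_D = 0, so q_D(q_S) = (74 - (1/2)q_S).
The leader anticipates this reaction. Substituting into P = 79 - 0.5Q gives P = 42 - (1/4)q_S, so π_S = (42 - (1/4)q_S)q_S - 5q_S.
The leader's first-order condition 37 - (1/2)q_S = 0 yields q_S = 74.
Then q_D = (74 - (1/2)·74) = 37.

74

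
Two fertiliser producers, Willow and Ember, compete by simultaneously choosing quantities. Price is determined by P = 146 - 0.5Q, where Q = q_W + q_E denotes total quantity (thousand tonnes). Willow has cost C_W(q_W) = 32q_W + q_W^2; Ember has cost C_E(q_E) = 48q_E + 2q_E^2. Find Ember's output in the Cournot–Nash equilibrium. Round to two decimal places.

16.07

Willow's profit: π_W = (146 - 0.5Q)q_W - (32q_W + q_W²). Setting ∂π_W/∂q_W = 0: 114 - 3q_W - (1/2)(q_E) = 0.
Ember's profit: π_E = (146 - 0.5Q)q_E - (48q_E + 2q_E²). Setting ∂π_E/∂q_E = 0: 98 - 5q_E - (1/2)(q_W) = 0.
So q_W = (114 - (1/2)q_E)/3 and q_E = (98 - (1/2)q_W)/5.
Substituting one into the other gives q_W = 35.3220 and q_E = 948/59.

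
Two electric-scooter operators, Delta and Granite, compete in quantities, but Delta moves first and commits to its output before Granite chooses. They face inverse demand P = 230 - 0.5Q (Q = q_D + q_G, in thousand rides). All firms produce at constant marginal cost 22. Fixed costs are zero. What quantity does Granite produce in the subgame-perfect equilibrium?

104

The follower Granite best-responds to any q_D: π_G = (230 - 0.5Q)q_G - 22q_G.
Setting the follower's marginal profit to zero, 208 - (1/2)q_D - q_G = 0, i.e. q_G = (208 - (1/2)q_D).
The leader anticipates this reaction. Substituting into P = 230 - 0.5Q gives P = 126 - (1/4)q_D, so π_D = (126 - (1/4)q_D)q_D - 22q_D.
The leader's first-order condition 104 - (1/2)q_D = 0 yields q_D = 208.
Then q_G = (208 - (1/2)·208) = 104.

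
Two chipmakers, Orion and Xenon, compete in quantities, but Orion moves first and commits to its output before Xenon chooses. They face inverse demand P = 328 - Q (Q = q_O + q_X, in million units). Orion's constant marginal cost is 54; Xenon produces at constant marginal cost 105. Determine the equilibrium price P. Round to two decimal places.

Solve by backward induction. Given q_O, the follower Xenon maximises π_X = (328 - q_O - q_X)q_X - 105q_X.
∂π_X/∂q_X = 223 - q_O - 2q_X = 0 gives the reaction function q_X = (223 - q_O)/2.
The leader anticipates this reaction. Substituting into P = 328 - Q gives P = 433/2 - (1/2)q_O, so π_O = (433/2 - (1/2)q_O)q_O - 54q_O.
The leader's first-order condition 325/2 - q_O = 0 yields q_O = 325/2.
Then q_X = (223 - 325/2)/2 = 121/4.
Total output Q = 771/4, so price P = 328 - 771/4 = 541/4.

135.25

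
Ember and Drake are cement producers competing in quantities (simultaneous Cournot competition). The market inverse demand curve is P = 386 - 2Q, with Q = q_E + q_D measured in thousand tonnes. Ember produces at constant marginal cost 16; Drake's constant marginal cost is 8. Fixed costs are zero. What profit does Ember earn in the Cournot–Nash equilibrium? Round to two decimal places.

7280.22

Ember's profit: π_E = (386 - 2Q)q_E - (16q_E). Setting ∂π_E/∂q_E = 0: 370 - 4q_E - 2(q_D) = 0.
Drake's first-order condition: 378 - 4q_D - 2(q_E) = 0.
Best responses: q_E = (370 - 2q_D)/4, q_D = (378 - 2q_E)/4.
Substituting one into the other gives q_E = 181/3 and q_D = 193/3.
Price P = 386 - 2·(374/3) = 410/3.
Ember's profit: (410/3 - 16)·(181/3) = 7280.2222.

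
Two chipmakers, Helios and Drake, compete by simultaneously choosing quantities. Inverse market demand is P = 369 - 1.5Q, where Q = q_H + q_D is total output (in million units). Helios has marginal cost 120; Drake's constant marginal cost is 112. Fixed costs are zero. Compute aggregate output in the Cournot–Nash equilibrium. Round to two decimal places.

Helios's profit: π_H = (369 - 1.5Q)q_H - (120q_H). Setting ∂π_H/∂q_H = 0: 249 - 3q_H - (3/2)(q_D) = 0.
Drake's first-order condition: 257 - 3q_D - (3/2)(q_H) = 0.
Rearranging gives the reaction functions q_H = (249 - (3/2)q_D)/3 and q_D = (257 - (3/2)q_H)/3.
Substituting one into the other gives q_H = 482/9 and q_D = 530/9.
Total output Q = 482/9 + 530/9 = 1012/9.

112.44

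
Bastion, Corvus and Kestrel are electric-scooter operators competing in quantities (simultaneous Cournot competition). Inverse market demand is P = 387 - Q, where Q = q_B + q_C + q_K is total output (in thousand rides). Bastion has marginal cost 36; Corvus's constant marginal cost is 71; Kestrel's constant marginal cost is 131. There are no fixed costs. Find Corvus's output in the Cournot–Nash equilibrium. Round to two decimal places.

Bastion's profit: π_B = (387 - Q)q_B - (36q_B). Setting ∂π_B/∂q_B = 0: 351 - 2q_B - (q_C + q_K) = 0.
Corvus's profit: π_C = (387 - Q)q_C - (71q_C). Setting ∂π_C/∂q_C = 0: 316 - 2q_C - (q_B + q_K) = 0.
Kestrel's profit: π_K = (387 - Q)q_K - (131q_K). Setting ∂π_K/∂q_K = 0: 256 - 2q_K - (q_B + q_C) = 0.
Adding the 3 conditions: 923 − 2Q − 2Q = 0, i.e. Q = 923/4.
Back-substituting: q_B = (351 − 923/4) = 481/4, q_C = (316 − 923/4) = 341/4, q_K = (256 − 923/4) = 101/4.

85.25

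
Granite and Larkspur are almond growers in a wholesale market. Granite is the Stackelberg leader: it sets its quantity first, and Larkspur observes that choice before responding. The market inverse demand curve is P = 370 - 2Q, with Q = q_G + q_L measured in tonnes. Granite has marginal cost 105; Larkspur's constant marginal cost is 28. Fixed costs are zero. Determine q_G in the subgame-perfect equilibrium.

47

Solve by backward induction. Given q_G, the follower Larkspur maximises π_L = (370 - 2q_G - 2q_L)q_L - 28q_L.
∂π_L/∂q_L = 342 - 2q_G - 4q_L = 0 gives the reaction function q_L = (342 - 2q_G)/4.
The leader anticipates this reaction. Substituting into P = 370 - 2Q gives P = 199 - q_G, so π_G = (199 - q_G)q_G - 105q_G.
The leader's first-order condition 94 - 2q_G = 0 yields q_G = 47.
Then q_L = (342 - 2·47)/4 = 62.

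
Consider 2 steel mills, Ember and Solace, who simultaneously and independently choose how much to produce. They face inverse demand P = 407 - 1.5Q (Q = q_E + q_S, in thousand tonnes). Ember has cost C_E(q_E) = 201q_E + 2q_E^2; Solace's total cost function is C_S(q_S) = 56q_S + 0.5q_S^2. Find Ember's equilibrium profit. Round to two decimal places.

Ember's profit: π_E = (407 - 1.5Q)q_E - (201q_E + 2q_E²). Setting ∂π_E/∂q_E = 0: 206 - 7q_E - (3/2)(q_S) = 0.
Solace's first-order condition: 351 - 4q_S - (3/2)(q_E) = 0.
Best responses: q_E = (206 - (3/2)q_S)/7, q_S = (351 - (3/2)q_E)/4.
Solving the pair: q_E = 1190/103, q_S = 83.4175.
Price P = 407 - (3/2)·94.9709 = 264.5437.
Ember's profit: 264.5437·(1190/103) - 201·(1190/103) - 2(1190/103)² = 467.1835.

467.18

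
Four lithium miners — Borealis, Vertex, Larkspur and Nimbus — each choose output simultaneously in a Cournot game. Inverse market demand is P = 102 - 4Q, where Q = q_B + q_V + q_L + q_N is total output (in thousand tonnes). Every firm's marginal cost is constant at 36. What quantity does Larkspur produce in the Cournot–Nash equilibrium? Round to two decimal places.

Each firm earns π_i = (102 - 4Q)q_i - 36q_i.
Setting ∂π_i/∂q_i = 0 with rivals' quantities fixed: 66 - 8q_i - 4·Σ_{j≠i} q_j = 0.
With identical firms every q_j equals q_i, so Σ_{j≠i} q_j = 3q_i and 66 = 20q_i, giving q_i = 33/10.

3.30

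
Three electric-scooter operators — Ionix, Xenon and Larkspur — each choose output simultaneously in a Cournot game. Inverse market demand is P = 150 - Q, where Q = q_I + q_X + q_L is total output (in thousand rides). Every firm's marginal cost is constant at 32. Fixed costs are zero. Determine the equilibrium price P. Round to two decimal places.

61.50

A representative firm's profit is π_i = q_i(150 - Q) - 32q_i.
Setting ∂π_i/∂q_i = 0 with rivals' quantities fixed: 118 - 2q_i - Σ_{j≠i} q_j = 0.
With identical firms every q_j equals q_i, so Σ_{j≠i} q_j = 2q_i and 118 = 4q_i, giving q_i = 59/2.
Total output Q = 177/2, so price P = 150 - 177/2 = 123/2.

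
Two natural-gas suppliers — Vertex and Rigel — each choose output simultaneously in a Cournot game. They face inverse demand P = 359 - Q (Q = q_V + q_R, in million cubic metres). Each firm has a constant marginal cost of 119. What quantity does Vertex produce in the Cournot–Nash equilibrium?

A representative firm's profit is π_i = q_i(359 - Q) - 119q_i.
First-order condition (treating rivals' output as given): 240 - 2q_i - q_j = 0.
By symmetry each firm produces the same amount; substituting q_j = q_i yields q_i = 240/3 = 80.

80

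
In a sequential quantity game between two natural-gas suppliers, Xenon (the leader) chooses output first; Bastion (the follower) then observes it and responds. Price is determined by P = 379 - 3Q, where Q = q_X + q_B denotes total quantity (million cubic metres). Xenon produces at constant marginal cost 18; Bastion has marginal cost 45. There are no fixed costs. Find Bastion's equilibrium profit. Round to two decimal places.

1633.33

Solve by backward induction. Given q_X, the follower Bastion maximises π_B = (379 - 3q_X - 3q_B)q_B - 45q_B.
Setting the follower's marginal profit to zero, 334 - 3q_X - 6q_B = 0, i.e. q_B = (334 - 3q_X)/6.
Xenon substitutes q_B(q_X) into its own profit: π_X = q_X(379 - 3q_X - (334 - 3q_X)/2) - 18q_X = (212 - (3/2)q_X)q_X - 18q_X.
The leader's first-order condition 194 - 3q_X = 0 yields q_X = 194/3.
Then q_B = (334 - 3·(194/3))/6 = 70/3.
Price P = 379 - 3·88 = 115.
Bastion's profit: (115 - 45)·(70/3) = 1633.3333.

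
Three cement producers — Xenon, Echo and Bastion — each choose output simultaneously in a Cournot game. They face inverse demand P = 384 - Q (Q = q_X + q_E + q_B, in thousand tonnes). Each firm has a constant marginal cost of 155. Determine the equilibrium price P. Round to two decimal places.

Each firm earns π_i = (384 - Q)q_i - 155q_i.
Setting ∂π_i/∂q_i = 0 with rivals' quantities fixed: 229 - 2q_i - Σ_{j≠i} q_j = 0.
With identical firms every q_j equals q_i, so Σ_{j≠i} q_j = 2q_i and 229 = 4q_i, giving q_i = 229/4.
Total output Q = 687/4, so price P = 384 - 687/4 = 849/4.

212.25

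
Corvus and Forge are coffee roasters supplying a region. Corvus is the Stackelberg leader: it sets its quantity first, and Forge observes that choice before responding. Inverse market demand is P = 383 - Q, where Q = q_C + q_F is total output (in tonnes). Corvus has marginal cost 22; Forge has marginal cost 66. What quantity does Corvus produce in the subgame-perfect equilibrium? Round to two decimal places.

The follower Forge best-responds to any q_C: π_F = (383 - Q)q_F - 66q_F.
Setting the follower's marginal profit to zero, 317 - q_C - 2q_F = 0, i.e. q_F = (317 - q_C)/2.
Corvus substitutes q_F(q_C) into its own profit: π_C = q_C(383 - q_C - (317 - q_C)/2) - 22q_C = (449/2 - (1/2)q_C)q_C - 22q_C.
Maximising: ∂π_C/∂q_C = 405/2 - q_C = 0, giving q_C = 405/2.
Then q_F = (317 - 405/2)/2 = 229/4.

202.50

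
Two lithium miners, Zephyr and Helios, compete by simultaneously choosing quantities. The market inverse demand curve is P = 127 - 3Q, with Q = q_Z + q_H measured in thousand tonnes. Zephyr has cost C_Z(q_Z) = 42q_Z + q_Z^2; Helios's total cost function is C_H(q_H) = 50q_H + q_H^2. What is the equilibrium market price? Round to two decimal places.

82.82

Zephyr's profit: π_Z = (127 - 3Q)q_Z - (42q_Z + q_Z²). Setting ∂π_Z/∂q_Z = 0: 85 - 8q_Z - 3(q_H) = 0.
Helios's profit: π_H = (127 - 3Q)q_H - (50q_H + q_H²). Setting ∂π_H/∂q_H = 0: 77 - 8q_H - 3(q_Z) = 0.
So q_Z = (85 - 3q_H)/8 and q_H = (77 - 3q_Z)/8.
Substituting one into the other gives q_Z = 449/55 and q_H = 361/55.
Total output Q = 162/11, so price P = 127 - 3·(162/11) = 911/11.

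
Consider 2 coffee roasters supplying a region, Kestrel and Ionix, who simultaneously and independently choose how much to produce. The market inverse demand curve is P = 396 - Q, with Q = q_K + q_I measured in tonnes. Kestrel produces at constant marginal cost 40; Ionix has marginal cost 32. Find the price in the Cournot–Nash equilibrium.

Kestrel's profit: π_K = (396 - Q)q_K - (40q_K). Setting ∂π_K/∂q_K = 0: 356 - 2q_K - (q_I) = 0.
Ionix's profit: π_I = (396 - Q)q_I - (32q_I). Setting ∂π_I/∂q_I = 0: 364 - 2q_I - (q_K) = 0.
Rearranging gives the reaction functions q_K = (356 - q_I)/2 and q_I = (364 - q_K)/2.
Substituting one into the other gives q_K = 116 and q_I = 124.
Total output Q = 240, so price P = 396 - 240 = 156.

156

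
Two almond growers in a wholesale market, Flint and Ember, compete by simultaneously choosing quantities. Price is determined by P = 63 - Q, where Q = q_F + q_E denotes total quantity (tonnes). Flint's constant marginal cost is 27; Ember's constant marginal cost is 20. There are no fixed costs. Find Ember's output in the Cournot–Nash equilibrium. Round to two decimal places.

Flint's profit: π_F = (63 - Q)q_F - (27q_F). Setting ∂π_F/∂q_F = 0: 36 - 2q_F - (q_E) = 0.
Ember's first-order condition: 43 - 2q_E - (q_F) = 0.
Rearranging gives the reaction functions q_F = (36 - q_E)/2 and q_E = (43 - q_F)/2.
Substituting one into the other gives q_F = 29/3 and q_E = 50/3.

16.67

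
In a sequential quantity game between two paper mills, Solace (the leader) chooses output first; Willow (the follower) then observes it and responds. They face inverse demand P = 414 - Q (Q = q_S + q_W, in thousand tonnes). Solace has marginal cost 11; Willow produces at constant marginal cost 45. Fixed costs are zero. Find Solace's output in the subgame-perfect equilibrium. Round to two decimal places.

The follower Willow best-responds to any q_S: π_W = (414 - Q)q_W - 45q_W.
∂π_W/∂q_W = 369 - q_S - 2q_W = 0 gives the reaction function q_W = (369 - q_S)/2.
Solace substitutes q_W(q_S) into its own profit: π_S = q_S(414 - q_S - (369 - q_S)/2) - 11q_S = (459/2 - (1/2)q_S)q_S - 11q_S.
Leader FOC: 437/2 - q_S = 0, so q_S = 437/2.
Then q_W = (369 - 437/2)/2 = 301/4.

218.50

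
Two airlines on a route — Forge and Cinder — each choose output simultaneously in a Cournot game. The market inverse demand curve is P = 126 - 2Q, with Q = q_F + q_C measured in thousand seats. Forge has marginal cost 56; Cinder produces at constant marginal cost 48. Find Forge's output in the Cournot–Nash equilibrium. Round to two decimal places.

10.33

Forge's profit: π_F = (126 - 2Q)q_F - (56q_F). Setting ∂π_F/∂q_F = 0: 70 - 4q_F - 2(q_C) = 0.
Cinder's profit: π_C = (126 - 2Q)q_C - (48q_C). Setting ∂π_C/∂q_C = 0: 78 - 4q_C - 2(q_F) = 0.
Rearranging gives the reaction functions q_F = (70 - 2q_C)/4 and q_C = (78 - 2q_F)/4.
Solving the pair: q_F = 31/3, q_C = 43/3.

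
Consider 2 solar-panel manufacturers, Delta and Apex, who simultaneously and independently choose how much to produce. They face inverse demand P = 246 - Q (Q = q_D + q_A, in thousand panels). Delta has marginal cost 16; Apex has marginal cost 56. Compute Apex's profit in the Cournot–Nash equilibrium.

2500

Delta's profit: π_D = (246 - Q)q_D - (16q_D). Setting ∂π_D/∂q_D = 0: 230 - 2q_D - (q_A) = 0.
Apex's profit: π_A = (246 - Q)q_A - (56q_A). Setting ∂π_A/∂q_A = 0: 190 - 2q_A - (q_D) = 0.
Rearranging gives the reaction functions q_D = (230 - q_A)/2 and q_A = (190 - q_D)/2.
Solving the pair: q_D = 90, q_A = 50.
Price P = 246 - 140 = 106.
Apex's profit: (106 - 56)·50 = 2500.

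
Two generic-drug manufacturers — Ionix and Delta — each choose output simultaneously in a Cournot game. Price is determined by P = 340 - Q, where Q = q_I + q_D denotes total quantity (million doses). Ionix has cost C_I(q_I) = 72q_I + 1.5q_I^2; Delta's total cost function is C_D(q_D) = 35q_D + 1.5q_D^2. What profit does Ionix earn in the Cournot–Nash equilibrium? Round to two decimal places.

4649.41

Ionix's profit: π_I = (340 - Q)q_I - (72q_I + (3/2)q_I²). Setting ∂π_I/∂q_I = 0: 268 - 5q_I - (q_D) = 0.
Delta's profit: π_D = (340 - Q)q_D - (35q_D + (3/2)q_D²). Setting ∂π_D/∂q_D = 0: 305 - 5q_D - (q_I) = 0.
Rearranging gives the reaction functions q_I = (268 - q_D)/5 and q_D = (305 - q_I)/5.
Substituting one into the other gives q_I = 345/8 and q_D = 419/8.
Price P = 340 - 191/2 = 489/2.
Ionix's profit: (489/2)·(345/8) - 72·(345/8) - (3/2)(345/8)² = 4649.4141.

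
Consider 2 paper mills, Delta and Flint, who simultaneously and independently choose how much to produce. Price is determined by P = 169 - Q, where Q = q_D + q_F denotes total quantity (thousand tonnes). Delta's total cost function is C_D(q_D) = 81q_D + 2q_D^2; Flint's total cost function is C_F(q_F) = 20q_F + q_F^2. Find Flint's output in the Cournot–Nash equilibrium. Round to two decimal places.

Delta's profit: π_D = (169 - Q)q_D - (81q_D + 2q_D²). Setting ∂π_D/∂q_D = 0: 88 - 6q_D - (q_F) = 0.
Flint's first-order condition: 149 - 4q_F - (q_D) = 0.
Rearranging gives the reaction functions q_D = (88 - q_F)/6 and q_F = (149 - q_D)/4.
Substituting one into the other gives q_D = 203/23 and q_F = 806/23.

35.04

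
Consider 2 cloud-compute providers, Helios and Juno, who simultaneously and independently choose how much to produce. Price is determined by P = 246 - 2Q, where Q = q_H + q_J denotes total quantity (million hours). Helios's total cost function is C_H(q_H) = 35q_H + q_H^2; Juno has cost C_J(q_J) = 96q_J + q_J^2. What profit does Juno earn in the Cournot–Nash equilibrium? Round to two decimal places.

669.39

Helios's profit: π_H = (246 - 2Q)q_H - (35q_H + q_H²). Setting ∂π_H/∂q_H = 0: 211 - 6q_H - 2(q_J) = 0.
Juno's profit: π_J = (246 - 2Q)q_J - (96q_J + q_J²). Setting ∂π_J/∂q_J = 0: 150 - 6q_J - 2(q_H) = 0.
So q_H = (211 - 2q_J)/6 and q_J = (150 - 2q_H)/6.
Solving the pair: q_H = 483/16, q_J = 239/16.
Price P = 246 - 2·(361/8) = 623/4.
Juno's profit: (623/4)·(239/16) - 96·(239/16) - (239/16)² = 669.3867.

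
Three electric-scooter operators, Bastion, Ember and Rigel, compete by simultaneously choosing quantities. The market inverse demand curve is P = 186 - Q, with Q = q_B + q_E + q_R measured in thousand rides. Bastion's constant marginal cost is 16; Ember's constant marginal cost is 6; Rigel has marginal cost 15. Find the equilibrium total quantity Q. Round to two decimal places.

130.25

Bastion's profit: π_B = (186 - Q)q_B - (16q_B). Setting ∂π_B/∂q_B = 0: 170 - 2q_B - (q_E + q_R) = 0.
Ember's first-order condition: 180 - 2q_E - (q_B + q_R) = 0.
Rigel's first-order condition: 171 - 2q_R - (q_B + q_E) = 0.
Adding the 3 first-order conditions: 521 − 4Q = 0, so Q = 521/4.
Back-substituting: q_B = (170 − 521/4) = 159/4, q_E = (180 − 521/4) = 199/4, q_R = (171 − 521/4) = 163/4.
Total output Q = 159/4 + 199/4 + 163/4 = 521/4.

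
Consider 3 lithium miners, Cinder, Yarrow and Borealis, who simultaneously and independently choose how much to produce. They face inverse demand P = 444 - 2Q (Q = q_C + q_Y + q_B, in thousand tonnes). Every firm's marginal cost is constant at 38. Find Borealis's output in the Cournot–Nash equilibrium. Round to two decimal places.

A representative firm's profit is π_i = q_i(444 - 2Q) - 38q_i.
First-order condition (treating rivals' output as given): 406 - 4q_i - 2·Σ_{j≠i} q_j = 0.
By symmetry each firm produces the same amount; substituting Σ_{j≠i} q_j = 2q_i yields q_i = 406/8 = 203/4.

50.75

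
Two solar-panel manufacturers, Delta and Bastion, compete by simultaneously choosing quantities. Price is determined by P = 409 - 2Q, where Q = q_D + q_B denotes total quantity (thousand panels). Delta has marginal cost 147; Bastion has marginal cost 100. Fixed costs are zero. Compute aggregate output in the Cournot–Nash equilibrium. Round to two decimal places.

95.17

Delta's profit: π_D = (409 - 2Q)q_D - (147q_D). Setting ∂π_D/∂q_D = 0: 262 - 4q_D - 2(q_B) = 0.
Bastion's first-order condition: 309 - 4q_B - 2(q_D) = 0.
Rearranging gives the reaction functions q_D = (262 - 2q_B)/4 and q_B = (309 - 2q_D)/4.
Solving the pair: q_D = 215/6, q_B = 178/3.
Total output Q = 215/6 + 178/3 = 571/6.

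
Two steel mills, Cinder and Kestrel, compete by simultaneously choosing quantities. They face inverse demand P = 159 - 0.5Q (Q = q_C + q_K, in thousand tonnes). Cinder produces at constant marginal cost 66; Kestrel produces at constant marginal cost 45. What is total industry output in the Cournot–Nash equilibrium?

Cinder's profit: π_C = (159 - 0.5Q)q_C - (66q_C). Setting ∂π_C/∂q_C = 0: 93 - q_C - (1/2)(q_K) = 0.
Kestrel's profit: π_K = (159 - 0.5Q)q_K - (45q_K). Setting ∂π_K/∂q_K = 0: 114 - q_K - (1/2)(q_C) = 0.
Best responses: q_C = (93 - (1/2)q_K), q_K = (114 - (1/2)q_C).
Substituting one into the other gives q_C = 48 and q_K = 90.
Total output Q = 48 + 90 = 138.

138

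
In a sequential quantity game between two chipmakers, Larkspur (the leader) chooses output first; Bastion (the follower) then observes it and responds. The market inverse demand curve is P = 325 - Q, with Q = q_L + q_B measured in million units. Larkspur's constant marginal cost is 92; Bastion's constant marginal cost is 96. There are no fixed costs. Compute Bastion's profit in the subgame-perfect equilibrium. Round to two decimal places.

Solve by backward induction. Given q_L, the follower Bastion maximises π_B = (325 - q_L - q_B)q_B - 96q_B.
Follower FOC: 229 - q_L - 2q_B = 0, so q_B(q_L) = (229 - q_L)/2.
Larkspur substitutes q_B(q_L) into its own profit: π_L = q_L(325 - q_L - (229 - q_L)/2) - 92q_L = (421/2 - (1/2)q_L)q_L - 92q_L.
The leader's first-order condition 237/2 - q_L = 0 yields q_L = 237/2.
Then q_B = (229 - 237/2)/2 = 221/4.
Price P = 325 - 695/4 = 605/4.
Bastion's profit: (605/4 - 96)·(221/4) = 3052.5625.

3052.56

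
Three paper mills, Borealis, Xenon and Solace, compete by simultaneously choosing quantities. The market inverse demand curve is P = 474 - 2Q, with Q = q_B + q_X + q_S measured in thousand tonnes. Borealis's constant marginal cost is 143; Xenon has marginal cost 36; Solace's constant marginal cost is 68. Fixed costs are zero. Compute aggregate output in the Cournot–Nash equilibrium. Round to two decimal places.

146.88

Borealis's profit: π_B = (474 - 2Q)q_B - (143q_B). Setting ∂π_B/∂q_B = 0: 331 - 4q_B - 2(q_X + q_S) = 0.
Xenon's profit: π_X = (474 - 2Q)q_X - (36q_X). Setting ∂π_X/∂q_X = 0: 438 - 4q_X - 2(q_B + q_S) = 0.
Solace's profit: π_S = (474 - 2Q)q_S - (68q_S). Setting ∂π_S/∂q_S = 0: 406 - 4q_S - 2(q_B + q_X) = 0.
Adding the 3 conditions: 1175 − 4Q − 4Q = 0, i.e. Q = 1175/8.
Back-substituting: q_B = (331 − 1175/4)/2 = 149/8, q_X = (438 − 1175/4)/2 = 577/8, q_S = (406 − 1175/4)/2 = 449/8.
Total output Q = 149/8 + 577/8 + 449/8 = 1175/8.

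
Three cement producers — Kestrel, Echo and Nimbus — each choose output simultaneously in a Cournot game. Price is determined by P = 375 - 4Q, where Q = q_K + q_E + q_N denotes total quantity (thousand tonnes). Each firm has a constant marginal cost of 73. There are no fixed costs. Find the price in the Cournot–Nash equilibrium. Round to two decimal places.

148.50

Each firm earns π_i = (375 - 4Q)q_i - 73q_i.
First-order condition (treating rivals' output as given): 302 - 8q_i - 4·Σ_{j≠i} q_j = 0.
By symmetry each firm produces the same amount; substituting Σ_{j≠i} q_j = 2q_i yields q_i = 302/16 = 151/8.
Total output Q = 453/8, so price P = 375 - 4·(453/8) = 297/2.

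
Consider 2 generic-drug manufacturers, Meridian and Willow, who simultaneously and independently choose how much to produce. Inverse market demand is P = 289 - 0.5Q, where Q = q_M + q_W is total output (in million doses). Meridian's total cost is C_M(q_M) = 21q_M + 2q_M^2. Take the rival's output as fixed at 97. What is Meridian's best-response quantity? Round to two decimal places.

43.90

With the rival's output fixed at 97, Meridian's profit is π_M = (289 - (1/2)·97 - (1/2)q_M)q_M - (21q_M + 2q_M²) = (481/2 - (1/2)q_M)q_M - (21q_M + 2q_M²).
∂π_M/∂q_M = 439/2 - 5q_M = 0, so q_M = 439/10.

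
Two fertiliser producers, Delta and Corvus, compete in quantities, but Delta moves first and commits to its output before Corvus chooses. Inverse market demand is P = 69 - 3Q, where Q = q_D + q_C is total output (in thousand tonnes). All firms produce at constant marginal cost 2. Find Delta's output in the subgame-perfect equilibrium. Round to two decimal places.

The follower Corvus best-responds to any q_D: π_C = (69 - 3Q)q_C - 2q_C.
Follower FOC: 67 - 3q_D - 6q_C = 0, so q_C(q_D) = (67 - 3q_D)/6.
The leader anticipates this reaction. Substituting into P = 69 - 3Q gives P = 71/2 - (3/2)q_D, so π_D = (71/2 - (3/2)q_D)q_D - 2q_D.
Leader FOC: 67/2 - 3q_D = 0, so q_D = 67/6.
Then q_C = (67 - 3·(67/6))/6 = 67/12.

11.17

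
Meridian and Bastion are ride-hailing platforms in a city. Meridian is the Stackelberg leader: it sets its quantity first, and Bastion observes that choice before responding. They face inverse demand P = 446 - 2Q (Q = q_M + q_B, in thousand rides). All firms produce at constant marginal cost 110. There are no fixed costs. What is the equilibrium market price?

194

The follower Bastion best-responds to any q_M: π_B = (446 - 2Q)q_B - 110q_B.
Follower FOC: 336 - 2q_M - 4q_B = 0, so q_B(q_M) = (336 - 2q_M)/4.
The leader anticipates this reaction. Substituting into P = 446 - 2Q gives P = 278 - q_M, so π_M = (278 - q_M)q_M - 110q_M.
Maximising: ∂π_M/∂q_M = 168 - 2q_M = 0, giving q_M = 84.
Then q_B = (336 - 2·84)/4 = 42.
Total output Q = 126, so price P = 446 - 2·126 = 194.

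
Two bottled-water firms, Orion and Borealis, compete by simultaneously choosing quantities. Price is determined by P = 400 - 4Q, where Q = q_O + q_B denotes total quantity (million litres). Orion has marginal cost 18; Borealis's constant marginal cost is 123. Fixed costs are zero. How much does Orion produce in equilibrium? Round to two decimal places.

Orion's profit: π_O = (400 - 4Q)q_O - (18q_O). Setting ∂π_O/∂q_O = 0: 382 - 8q_O - 4(q_B) = 0.
Borealis's first-order condition: 277 - 8q_B - 4(q_O) = 0.
Rearranging gives the reaction functions q_O = (382 - 4q_B)/8 and q_B = (277 - 4q_O)/8.
Solving the pair: q_O = 487/12, q_B = 43/3.

40.58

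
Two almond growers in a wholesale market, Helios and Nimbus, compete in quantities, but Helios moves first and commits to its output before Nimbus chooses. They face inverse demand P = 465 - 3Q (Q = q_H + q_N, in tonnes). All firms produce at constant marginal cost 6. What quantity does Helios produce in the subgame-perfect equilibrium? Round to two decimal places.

Solve by backward induction. Given q_H, the follower Nimbus maximises π_N = (465 - 3q_H - 3q_N)q_N - 6q_N.
Follower FOC: 459 - 3q_H - 6q_N = 0, so q_N(q_H) = (459 - 3q_H)/6.
The leader anticipates this reaction. Substituting into P = 465 - 3Q gives P = 471/2 - (3/2)q_H, so π_H = (471/2 - (3/2)q_H)q_H - 6q_H.
The leader's first-order condition 459/2 - 3q_H = 0 yields q_H = 153/2.
Then q_N = (459 - 3·(153/2))/6 = 153/4.

76.50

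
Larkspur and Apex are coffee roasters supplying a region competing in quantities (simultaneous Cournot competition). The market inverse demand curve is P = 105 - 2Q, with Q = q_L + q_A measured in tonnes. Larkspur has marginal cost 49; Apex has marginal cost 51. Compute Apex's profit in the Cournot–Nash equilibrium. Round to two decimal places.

Larkspur's profit: π_L = (105 - 2Q)q_L - (49q_L). Setting ∂π_L/∂q_L = 0: 56 - 4q_L - 2(q_A) = 0.
Apex's profit: π_A = (105 - 2Q)q_A - (51q_A). Setting ∂π_A/∂q_A = 0: 54 - 4q_A - 2(q_L) = 0.
Rearranging gives the reaction functions q_L = (56 - 2q_A)/4 and q_A = (54 - 2q_L)/4.
Substituting one into the other gives q_L = 29/3 and q_A = 26/3.
Price P = 105 - 2·(55/3) = 205/3.
Apex's profit: (205/3 - 51)·(26/3) = 1352/9.

150.22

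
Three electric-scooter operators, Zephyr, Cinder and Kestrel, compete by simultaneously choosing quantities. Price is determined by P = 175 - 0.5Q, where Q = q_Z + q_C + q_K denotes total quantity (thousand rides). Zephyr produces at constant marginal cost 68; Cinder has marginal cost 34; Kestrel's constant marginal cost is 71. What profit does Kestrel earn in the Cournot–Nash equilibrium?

Zephyr's profit: π_Z = (175 - 0.5Q)q_Z - (68q_Z). Setting ∂π_Z/∂q_Z = 0: 107 - q_Z - (1/2)(q_C + q_K) = 0.
Cinder's profit: π_C = (175 - 0.5Q)q_C - (34q_C). Setting ∂π_C/∂q_C = 0: 141 - q_C - (1/2)(q_Z + q_K) = 0.
Kestrel's first-order condition: 104 - q_K - (1/2)(q_Z + q_C) = 0.
Adding the 3 first-order conditions: 352 − 2Q = 0, so Q = 176.
Back-substituting: q_Z = (107 − 88)/(1/2) = 38, q_C = (141 − 88)/(1/2) = 106, q_K = (104 − 88)/(1/2) = 32.
Price P = 175 - (1/2)·176 = 87.
Kestrel's profit: (87 - 71)·32 = 512.

512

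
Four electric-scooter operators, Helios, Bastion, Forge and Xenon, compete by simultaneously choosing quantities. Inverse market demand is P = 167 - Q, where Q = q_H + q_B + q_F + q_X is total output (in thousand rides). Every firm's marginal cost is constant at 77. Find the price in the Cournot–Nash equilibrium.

Each firm earns π_i = (167 - Q)q_i - 77q_i.
First-order condition (treating rivals' output as given): 90 - 2q_i - Σ_{j≠i} q_j = 0.
With identical firms every q_j equals q_i, so Σ_{j≠i} q_j = 3q_i and 90 = 5q_i, giving q_i = 18.
Total output Q = 72, so price P = 167 - 72 = 95.

95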